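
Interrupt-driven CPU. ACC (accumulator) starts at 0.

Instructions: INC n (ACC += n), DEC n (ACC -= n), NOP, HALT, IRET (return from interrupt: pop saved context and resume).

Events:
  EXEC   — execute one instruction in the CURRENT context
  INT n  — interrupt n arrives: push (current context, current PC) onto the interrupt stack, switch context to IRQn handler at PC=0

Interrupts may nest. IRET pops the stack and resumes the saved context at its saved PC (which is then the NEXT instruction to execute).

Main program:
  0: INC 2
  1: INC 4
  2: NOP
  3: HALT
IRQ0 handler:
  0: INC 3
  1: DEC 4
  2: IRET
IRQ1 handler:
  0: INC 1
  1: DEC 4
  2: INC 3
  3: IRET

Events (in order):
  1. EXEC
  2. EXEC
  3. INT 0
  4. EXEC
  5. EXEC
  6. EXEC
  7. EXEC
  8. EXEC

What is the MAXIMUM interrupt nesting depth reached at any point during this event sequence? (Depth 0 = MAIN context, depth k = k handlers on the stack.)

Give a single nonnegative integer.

Answer: 1

Derivation:
Event 1 (EXEC): [MAIN] PC=0: INC 2 -> ACC=2 [depth=0]
Event 2 (EXEC): [MAIN] PC=1: INC 4 -> ACC=6 [depth=0]
Event 3 (INT 0): INT 0 arrives: push (MAIN, PC=2), enter IRQ0 at PC=0 (depth now 1) [depth=1]
Event 4 (EXEC): [IRQ0] PC=0: INC 3 -> ACC=9 [depth=1]
Event 5 (EXEC): [IRQ0] PC=1: DEC 4 -> ACC=5 [depth=1]
Event 6 (EXEC): [IRQ0] PC=2: IRET -> resume MAIN at PC=2 (depth now 0) [depth=0]
Event 7 (EXEC): [MAIN] PC=2: NOP [depth=0]
Event 8 (EXEC): [MAIN] PC=3: HALT [depth=0]
Max depth observed: 1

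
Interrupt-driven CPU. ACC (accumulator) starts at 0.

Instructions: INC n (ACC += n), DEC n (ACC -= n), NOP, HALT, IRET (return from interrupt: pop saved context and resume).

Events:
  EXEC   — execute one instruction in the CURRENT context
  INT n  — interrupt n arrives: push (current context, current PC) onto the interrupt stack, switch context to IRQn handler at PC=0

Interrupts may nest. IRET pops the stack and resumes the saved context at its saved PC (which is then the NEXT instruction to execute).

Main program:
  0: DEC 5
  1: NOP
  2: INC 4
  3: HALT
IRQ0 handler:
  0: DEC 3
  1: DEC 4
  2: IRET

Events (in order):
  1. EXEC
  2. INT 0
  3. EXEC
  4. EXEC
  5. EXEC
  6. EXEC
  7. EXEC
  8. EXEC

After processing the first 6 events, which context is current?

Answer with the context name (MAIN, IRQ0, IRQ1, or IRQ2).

Answer: MAIN

Derivation:
Event 1 (EXEC): [MAIN] PC=0: DEC 5 -> ACC=-5
Event 2 (INT 0): INT 0 arrives: push (MAIN, PC=1), enter IRQ0 at PC=0 (depth now 1)
Event 3 (EXEC): [IRQ0] PC=0: DEC 3 -> ACC=-8
Event 4 (EXEC): [IRQ0] PC=1: DEC 4 -> ACC=-12
Event 5 (EXEC): [IRQ0] PC=2: IRET -> resume MAIN at PC=1 (depth now 0)
Event 6 (EXEC): [MAIN] PC=1: NOP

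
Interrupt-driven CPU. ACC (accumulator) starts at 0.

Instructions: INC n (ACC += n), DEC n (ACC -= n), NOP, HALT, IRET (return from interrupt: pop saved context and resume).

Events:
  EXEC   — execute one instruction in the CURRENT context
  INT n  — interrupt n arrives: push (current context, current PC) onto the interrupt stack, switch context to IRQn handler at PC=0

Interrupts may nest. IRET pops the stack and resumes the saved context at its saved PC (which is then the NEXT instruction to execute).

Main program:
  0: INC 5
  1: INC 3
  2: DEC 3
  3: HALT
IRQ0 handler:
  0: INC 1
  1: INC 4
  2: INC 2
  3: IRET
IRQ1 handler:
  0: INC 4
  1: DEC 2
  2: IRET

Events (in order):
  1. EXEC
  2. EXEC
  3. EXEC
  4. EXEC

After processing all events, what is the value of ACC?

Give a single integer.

Answer: 5

Derivation:
Event 1 (EXEC): [MAIN] PC=0: INC 5 -> ACC=5
Event 2 (EXEC): [MAIN] PC=1: INC 3 -> ACC=8
Event 3 (EXEC): [MAIN] PC=2: DEC 3 -> ACC=5
Event 4 (EXEC): [MAIN] PC=3: HALT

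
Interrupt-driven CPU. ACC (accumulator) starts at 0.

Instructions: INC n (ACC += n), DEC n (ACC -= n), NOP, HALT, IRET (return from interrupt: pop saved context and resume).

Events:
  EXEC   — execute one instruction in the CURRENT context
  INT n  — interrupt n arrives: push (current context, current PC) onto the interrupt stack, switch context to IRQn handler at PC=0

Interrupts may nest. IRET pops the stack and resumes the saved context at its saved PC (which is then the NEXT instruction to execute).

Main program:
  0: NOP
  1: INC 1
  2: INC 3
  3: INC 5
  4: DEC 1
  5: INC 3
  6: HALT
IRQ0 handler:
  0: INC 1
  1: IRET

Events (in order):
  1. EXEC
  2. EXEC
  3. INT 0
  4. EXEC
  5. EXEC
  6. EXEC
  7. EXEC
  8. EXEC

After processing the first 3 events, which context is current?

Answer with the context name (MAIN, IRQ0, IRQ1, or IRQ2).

Event 1 (EXEC): [MAIN] PC=0: NOP
Event 2 (EXEC): [MAIN] PC=1: INC 1 -> ACC=1
Event 3 (INT 0): INT 0 arrives: push (MAIN, PC=2), enter IRQ0 at PC=0 (depth now 1)

Answer: IRQ0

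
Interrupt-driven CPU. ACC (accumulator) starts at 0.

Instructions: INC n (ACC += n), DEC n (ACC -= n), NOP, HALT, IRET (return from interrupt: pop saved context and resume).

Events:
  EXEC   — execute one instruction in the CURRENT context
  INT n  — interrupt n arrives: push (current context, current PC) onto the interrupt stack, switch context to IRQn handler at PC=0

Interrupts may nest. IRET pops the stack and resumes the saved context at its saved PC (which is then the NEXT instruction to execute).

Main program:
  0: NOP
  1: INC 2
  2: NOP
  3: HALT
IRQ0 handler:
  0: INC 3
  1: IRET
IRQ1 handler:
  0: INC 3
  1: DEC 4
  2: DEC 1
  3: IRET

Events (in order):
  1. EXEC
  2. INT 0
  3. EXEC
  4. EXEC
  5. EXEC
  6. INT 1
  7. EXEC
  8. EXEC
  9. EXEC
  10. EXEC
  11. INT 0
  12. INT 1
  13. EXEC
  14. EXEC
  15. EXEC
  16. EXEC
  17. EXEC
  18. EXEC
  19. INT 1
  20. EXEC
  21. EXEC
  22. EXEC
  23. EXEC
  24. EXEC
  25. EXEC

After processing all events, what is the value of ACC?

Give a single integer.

Event 1 (EXEC): [MAIN] PC=0: NOP
Event 2 (INT 0): INT 0 arrives: push (MAIN, PC=1), enter IRQ0 at PC=0 (depth now 1)
Event 3 (EXEC): [IRQ0] PC=0: INC 3 -> ACC=3
Event 4 (EXEC): [IRQ0] PC=1: IRET -> resume MAIN at PC=1 (depth now 0)
Event 5 (EXEC): [MAIN] PC=1: INC 2 -> ACC=5
Event 6 (INT 1): INT 1 arrives: push (MAIN, PC=2), enter IRQ1 at PC=0 (depth now 1)
Event 7 (EXEC): [IRQ1] PC=0: INC 3 -> ACC=8
Event 8 (EXEC): [IRQ1] PC=1: DEC 4 -> ACC=4
Event 9 (EXEC): [IRQ1] PC=2: DEC 1 -> ACC=3
Event 10 (EXEC): [IRQ1] PC=3: IRET -> resume MAIN at PC=2 (depth now 0)
Event 11 (INT 0): INT 0 arrives: push (MAIN, PC=2), enter IRQ0 at PC=0 (depth now 1)
Event 12 (INT 1): INT 1 arrives: push (IRQ0, PC=0), enter IRQ1 at PC=0 (depth now 2)
Event 13 (EXEC): [IRQ1] PC=0: INC 3 -> ACC=6
Event 14 (EXEC): [IRQ1] PC=1: DEC 4 -> ACC=2
Event 15 (EXEC): [IRQ1] PC=2: DEC 1 -> ACC=1
Event 16 (EXEC): [IRQ1] PC=3: IRET -> resume IRQ0 at PC=0 (depth now 1)
Event 17 (EXEC): [IRQ0] PC=0: INC 3 -> ACC=4
Event 18 (EXEC): [IRQ0] PC=1: IRET -> resume MAIN at PC=2 (depth now 0)
Event 19 (INT 1): INT 1 arrives: push (MAIN, PC=2), enter IRQ1 at PC=0 (depth now 1)
Event 20 (EXEC): [IRQ1] PC=0: INC 3 -> ACC=7
Event 21 (EXEC): [IRQ1] PC=1: DEC 4 -> ACC=3
Event 22 (EXEC): [IRQ1] PC=2: DEC 1 -> ACC=2
Event 23 (EXEC): [IRQ1] PC=3: IRET -> resume MAIN at PC=2 (depth now 0)
Event 24 (EXEC): [MAIN] PC=2: NOP
Event 25 (EXEC): [MAIN] PC=3: HALT

Answer: 2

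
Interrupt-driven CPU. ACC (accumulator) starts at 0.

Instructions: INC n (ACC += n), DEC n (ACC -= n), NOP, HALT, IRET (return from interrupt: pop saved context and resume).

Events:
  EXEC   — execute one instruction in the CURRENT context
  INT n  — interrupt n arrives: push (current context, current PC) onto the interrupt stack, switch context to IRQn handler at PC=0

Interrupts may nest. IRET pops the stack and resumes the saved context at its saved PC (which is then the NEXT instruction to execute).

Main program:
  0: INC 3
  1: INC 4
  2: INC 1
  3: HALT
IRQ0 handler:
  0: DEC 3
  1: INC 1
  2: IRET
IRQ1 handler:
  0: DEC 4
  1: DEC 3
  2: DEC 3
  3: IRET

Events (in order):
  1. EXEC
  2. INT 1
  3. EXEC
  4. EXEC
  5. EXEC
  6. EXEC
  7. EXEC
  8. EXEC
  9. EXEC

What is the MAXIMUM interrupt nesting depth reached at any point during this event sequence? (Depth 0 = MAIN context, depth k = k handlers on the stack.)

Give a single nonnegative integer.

Answer: 1

Derivation:
Event 1 (EXEC): [MAIN] PC=0: INC 3 -> ACC=3 [depth=0]
Event 2 (INT 1): INT 1 arrives: push (MAIN, PC=1), enter IRQ1 at PC=0 (depth now 1) [depth=1]
Event 3 (EXEC): [IRQ1] PC=0: DEC 4 -> ACC=-1 [depth=1]
Event 4 (EXEC): [IRQ1] PC=1: DEC 3 -> ACC=-4 [depth=1]
Event 5 (EXEC): [IRQ1] PC=2: DEC 3 -> ACC=-7 [depth=1]
Event 6 (EXEC): [IRQ1] PC=3: IRET -> resume MAIN at PC=1 (depth now 0) [depth=0]
Event 7 (EXEC): [MAIN] PC=1: INC 4 -> ACC=-3 [depth=0]
Event 8 (EXEC): [MAIN] PC=2: INC 1 -> ACC=-2 [depth=0]
Event 9 (EXEC): [MAIN] PC=3: HALT [depth=0]
Max depth observed: 1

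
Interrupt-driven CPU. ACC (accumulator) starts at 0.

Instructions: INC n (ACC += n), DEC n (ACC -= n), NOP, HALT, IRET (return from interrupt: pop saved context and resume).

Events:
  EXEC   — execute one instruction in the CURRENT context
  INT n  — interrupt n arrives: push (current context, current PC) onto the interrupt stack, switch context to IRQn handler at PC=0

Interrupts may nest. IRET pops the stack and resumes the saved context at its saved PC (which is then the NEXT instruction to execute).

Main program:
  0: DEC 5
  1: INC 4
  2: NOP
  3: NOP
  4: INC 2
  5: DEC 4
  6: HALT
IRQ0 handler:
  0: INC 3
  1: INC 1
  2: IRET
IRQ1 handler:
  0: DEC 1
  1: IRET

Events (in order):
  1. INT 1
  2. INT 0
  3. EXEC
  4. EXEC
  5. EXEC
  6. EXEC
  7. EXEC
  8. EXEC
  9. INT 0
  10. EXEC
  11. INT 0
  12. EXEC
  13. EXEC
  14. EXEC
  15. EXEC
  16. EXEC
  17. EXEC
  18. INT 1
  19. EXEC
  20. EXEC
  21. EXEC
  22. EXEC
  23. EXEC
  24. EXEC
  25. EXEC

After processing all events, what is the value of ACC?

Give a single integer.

Answer: 7

Derivation:
Event 1 (INT 1): INT 1 arrives: push (MAIN, PC=0), enter IRQ1 at PC=0 (depth now 1)
Event 2 (INT 0): INT 0 arrives: push (IRQ1, PC=0), enter IRQ0 at PC=0 (depth now 2)
Event 3 (EXEC): [IRQ0] PC=0: INC 3 -> ACC=3
Event 4 (EXEC): [IRQ0] PC=1: INC 1 -> ACC=4
Event 5 (EXEC): [IRQ0] PC=2: IRET -> resume IRQ1 at PC=0 (depth now 1)
Event 6 (EXEC): [IRQ1] PC=0: DEC 1 -> ACC=3
Event 7 (EXEC): [IRQ1] PC=1: IRET -> resume MAIN at PC=0 (depth now 0)
Event 8 (EXEC): [MAIN] PC=0: DEC 5 -> ACC=-2
Event 9 (INT 0): INT 0 arrives: push (MAIN, PC=1), enter IRQ0 at PC=0 (depth now 1)
Event 10 (EXEC): [IRQ0] PC=0: INC 3 -> ACC=1
Event 11 (INT 0): INT 0 arrives: push (IRQ0, PC=1), enter IRQ0 at PC=0 (depth now 2)
Event 12 (EXEC): [IRQ0] PC=0: INC 3 -> ACC=4
Event 13 (EXEC): [IRQ0] PC=1: INC 1 -> ACC=5
Event 14 (EXEC): [IRQ0] PC=2: IRET -> resume IRQ0 at PC=1 (depth now 1)
Event 15 (EXEC): [IRQ0] PC=1: INC 1 -> ACC=6
Event 16 (EXEC): [IRQ0] PC=2: IRET -> resume MAIN at PC=1 (depth now 0)
Event 17 (EXEC): [MAIN] PC=1: INC 4 -> ACC=10
Event 18 (INT 1): INT 1 arrives: push (MAIN, PC=2), enter IRQ1 at PC=0 (depth now 1)
Event 19 (EXEC): [IRQ1] PC=0: DEC 1 -> ACC=9
Event 20 (EXEC): [IRQ1] PC=1: IRET -> resume MAIN at PC=2 (depth now 0)
Event 21 (EXEC): [MAIN] PC=2: NOP
Event 22 (EXEC): [MAIN] PC=3: NOP
Event 23 (EXEC): [MAIN] PC=4: INC 2 -> ACC=11
Event 24 (EXEC): [MAIN] PC=5: DEC 4 -> ACC=7
Event 25 (EXEC): [MAIN] PC=6: HALT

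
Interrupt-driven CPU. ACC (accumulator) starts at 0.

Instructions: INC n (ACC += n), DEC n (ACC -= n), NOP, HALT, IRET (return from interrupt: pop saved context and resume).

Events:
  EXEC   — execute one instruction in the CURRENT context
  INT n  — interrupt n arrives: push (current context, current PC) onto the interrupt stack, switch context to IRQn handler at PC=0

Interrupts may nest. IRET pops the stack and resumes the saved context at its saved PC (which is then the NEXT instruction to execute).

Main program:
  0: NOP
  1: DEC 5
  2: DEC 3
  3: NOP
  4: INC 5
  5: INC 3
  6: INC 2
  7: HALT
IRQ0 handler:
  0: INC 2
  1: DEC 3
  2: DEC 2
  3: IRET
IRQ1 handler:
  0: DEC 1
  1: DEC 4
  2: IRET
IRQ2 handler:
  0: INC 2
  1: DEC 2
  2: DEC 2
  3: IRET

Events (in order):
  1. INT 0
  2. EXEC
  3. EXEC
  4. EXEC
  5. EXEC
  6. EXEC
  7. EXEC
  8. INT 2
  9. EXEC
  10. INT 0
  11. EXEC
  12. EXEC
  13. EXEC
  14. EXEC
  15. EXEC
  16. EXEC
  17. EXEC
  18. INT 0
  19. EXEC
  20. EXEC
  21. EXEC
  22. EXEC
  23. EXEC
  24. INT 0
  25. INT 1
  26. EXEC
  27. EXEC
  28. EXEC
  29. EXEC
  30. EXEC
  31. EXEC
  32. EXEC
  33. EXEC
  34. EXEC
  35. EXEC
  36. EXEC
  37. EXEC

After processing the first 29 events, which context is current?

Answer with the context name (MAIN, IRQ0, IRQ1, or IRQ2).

Event 1 (INT 0): INT 0 arrives: push (MAIN, PC=0), enter IRQ0 at PC=0 (depth now 1)
Event 2 (EXEC): [IRQ0] PC=0: INC 2 -> ACC=2
Event 3 (EXEC): [IRQ0] PC=1: DEC 3 -> ACC=-1
Event 4 (EXEC): [IRQ0] PC=2: DEC 2 -> ACC=-3
Event 5 (EXEC): [IRQ0] PC=3: IRET -> resume MAIN at PC=0 (depth now 0)
Event 6 (EXEC): [MAIN] PC=0: NOP
Event 7 (EXEC): [MAIN] PC=1: DEC 5 -> ACC=-8
Event 8 (INT 2): INT 2 arrives: push (MAIN, PC=2), enter IRQ2 at PC=0 (depth now 1)
Event 9 (EXEC): [IRQ2] PC=0: INC 2 -> ACC=-6
Event 10 (INT 0): INT 0 arrives: push (IRQ2, PC=1), enter IRQ0 at PC=0 (depth now 2)
Event 11 (EXEC): [IRQ0] PC=0: INC 2 -> ACC=-4
Event 12 (EXEC): [IRQ0] PC=1: DEC 3 -> ACC=-7
Event 13 (EXEC): [IRQ0] PC=2: DEC 2 -> ACC=-9
Event 14 (EXEC): [IRQ0] PC=3: IRET -> resume IRQ2 at PC=1 (depth now 1)
Event 15 (EXEC): [IRQ2] PC=1: DEC 2 -> ACC=-11
Event 16 (EXEC): [IRQ2] PC=2: DEC 2 -> ACC=-13
Event 17 (EXEC): [IRQ2] PC=3: IRET -> resume MAIN at PC=2 (depth now 0)
Event 18 (INT 0): INT 0 arrives: push (MAIN, PC=2), enter IRQ0 at PC=0 (depth now 1)
Event 19 (EXEC): [IRQ0] PC=0: INC 2 -> ACC=-11
Event 20 (EXEC): [IRQ0] PC=1: DEC 3 -> ACC=-14
Event 21 (EXEC): [IRQ0] PC=2: DEC 2 -> ACC=-16
Event 22 (EXEC): [IRQ0] PC=3: IRET -> resume MAIN at PC=2 (depth now 0)
Event 23 (EXEC): [MAIN] PC=2: DEC 3 -> ACC=-19
Event 24 (INT 0): INT 0 arrives: push (MAIN, PC=3), enter IRQ0 at PC=0 (depth now 1)
Event 25 (INT 1): INT 1 arrives: push (IRQ0, PC=0), enter IRQ1 at PC=0 (depth now 2)
Event 26 (EXEC): [IRQ1] PC=0: DEC 1 -> ACC=-20
Event 27 (EXEC): [IRQ1] PC=1: DEC 4 -> ACC=-24
Event 28 (EXEC): [IRQ1] PC=2: IRET -> resume IRQ0 at PC=0 (depth now 1)
Event 29 (EXEC): [IRQ0] PC=0: INC 2 -> ACC=-22

Answer: IRQ0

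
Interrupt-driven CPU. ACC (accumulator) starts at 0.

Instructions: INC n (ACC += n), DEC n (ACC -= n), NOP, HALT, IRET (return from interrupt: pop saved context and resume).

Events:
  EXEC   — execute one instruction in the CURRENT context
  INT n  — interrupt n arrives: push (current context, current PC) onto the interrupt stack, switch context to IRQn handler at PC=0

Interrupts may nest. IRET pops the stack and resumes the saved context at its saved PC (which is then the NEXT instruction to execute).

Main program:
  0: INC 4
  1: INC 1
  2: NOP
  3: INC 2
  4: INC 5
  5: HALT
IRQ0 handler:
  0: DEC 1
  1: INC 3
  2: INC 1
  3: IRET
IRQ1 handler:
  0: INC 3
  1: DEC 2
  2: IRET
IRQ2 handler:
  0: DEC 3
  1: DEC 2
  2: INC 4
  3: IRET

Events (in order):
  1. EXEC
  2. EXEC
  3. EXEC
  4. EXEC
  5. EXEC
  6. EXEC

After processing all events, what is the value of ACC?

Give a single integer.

Event 1 (EXEC): [MAIN] PC=0: INC 4 -> ACC=4
Event 2 (EXEC): [MAIN] PC=1: INC 1 -> ACC=5
Event 3 (EXEC): [MAIN] PC=2: NOP
Event 4 (EXEC): [MAIN] PC=3: INC 2 -> ACC=7
Event 5 (EXEC): [MAIN] PC=4: INC 5 -> ACC=12
Event 6 (EXEC): [MAIN] PC=5: HALT

Answer: 12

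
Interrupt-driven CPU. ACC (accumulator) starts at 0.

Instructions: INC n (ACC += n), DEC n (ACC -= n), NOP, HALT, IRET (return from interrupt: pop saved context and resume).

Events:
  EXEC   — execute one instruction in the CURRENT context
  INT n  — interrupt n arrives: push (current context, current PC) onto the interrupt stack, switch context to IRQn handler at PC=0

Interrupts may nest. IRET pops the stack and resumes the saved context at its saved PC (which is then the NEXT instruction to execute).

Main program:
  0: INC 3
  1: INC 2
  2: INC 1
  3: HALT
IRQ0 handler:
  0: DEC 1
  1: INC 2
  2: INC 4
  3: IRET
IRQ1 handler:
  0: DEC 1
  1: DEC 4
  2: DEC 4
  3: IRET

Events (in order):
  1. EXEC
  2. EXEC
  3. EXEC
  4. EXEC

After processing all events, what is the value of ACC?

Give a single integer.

Event 1 (EXEC): [MAIN] PC=0: INC 3 -> ACC=3
Event 2 (EXEC): [MAIN] PC=1: INC 2 -> ACC=5
Event 3 (EXEC): [MAIN] PC=2: INC 1 -> ACC=6
Event 4 (EXEC): [MAIN] PC=3: HALT

Answer: 6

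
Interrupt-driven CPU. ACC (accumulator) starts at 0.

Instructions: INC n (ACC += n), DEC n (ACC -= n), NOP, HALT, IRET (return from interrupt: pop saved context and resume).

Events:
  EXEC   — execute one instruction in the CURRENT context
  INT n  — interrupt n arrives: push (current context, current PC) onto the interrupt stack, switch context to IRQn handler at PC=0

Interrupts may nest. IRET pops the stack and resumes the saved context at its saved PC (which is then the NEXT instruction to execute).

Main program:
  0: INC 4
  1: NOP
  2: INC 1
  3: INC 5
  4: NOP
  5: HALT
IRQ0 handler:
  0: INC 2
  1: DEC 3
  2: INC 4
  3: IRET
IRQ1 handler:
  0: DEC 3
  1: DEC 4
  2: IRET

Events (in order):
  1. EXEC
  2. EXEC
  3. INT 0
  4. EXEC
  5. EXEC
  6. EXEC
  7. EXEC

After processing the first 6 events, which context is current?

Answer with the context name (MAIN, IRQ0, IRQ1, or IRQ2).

Event 1 (EXEC): [MAIN] PC=0: INC 4 -> ACC=4
Event 2 (EXEC): [MAIN] PC=1: NOP
Event 3 (INT 0): INT 0 arrives: push (MAIN, PC=2), enter IRQ0 at PC=0 (depth now 1)
Event 4 (EXEC): [IRQ0] PC=0: INC 2 -> ACC=6
Event 5 (EXEC): [IRQ0] PC=1: DEC 3 -> ACC=3
Event 6 (EXEC): [IRQ0] PC=2: INC 4 -> ACC=7

Answer: IRQ0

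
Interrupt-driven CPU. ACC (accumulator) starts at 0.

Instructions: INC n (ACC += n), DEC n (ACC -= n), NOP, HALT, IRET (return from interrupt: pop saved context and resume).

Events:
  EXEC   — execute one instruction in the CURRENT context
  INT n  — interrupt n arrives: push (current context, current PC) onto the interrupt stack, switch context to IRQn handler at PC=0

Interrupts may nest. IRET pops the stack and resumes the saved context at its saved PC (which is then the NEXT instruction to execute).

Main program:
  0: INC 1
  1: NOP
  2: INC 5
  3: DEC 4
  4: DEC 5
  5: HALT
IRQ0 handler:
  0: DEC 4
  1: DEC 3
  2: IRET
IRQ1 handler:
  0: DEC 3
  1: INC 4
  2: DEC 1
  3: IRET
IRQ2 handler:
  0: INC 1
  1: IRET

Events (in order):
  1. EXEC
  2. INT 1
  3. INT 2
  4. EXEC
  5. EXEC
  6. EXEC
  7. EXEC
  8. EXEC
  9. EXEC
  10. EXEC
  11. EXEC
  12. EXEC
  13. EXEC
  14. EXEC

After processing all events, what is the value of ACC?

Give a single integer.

Event 1 (EXEC): [MAIN] PC=0: INC 1 -> ACC=1
Event 2 (INT 1): INT 1 arrives: push (MAIN, PC=1), enter IRQ1 at PC=0 (depth now 1)
Event 3 (INT 2): INT 2 arrives: push (IRQ1, PC=0), enter IRQ2 at PC=0 (depth now 2)
Event 4 (EXEC): [IRQ2] PC=0: INC 1 -> ACC=2
Event 5 (EXEC): [IRQ2] PC=1: IRET -> resume IRQ1 at PC=0 (depth now 1)
Event 6 (EXEC): [IRQ1] PC=0: DEC 3 -> ACC=-1
Event 7 (EXEC): [IRQ1] PC=1: INC 4 -> ACC=3
Event 8 (EXEC): [IRQ1] PC=2: DEC 1 -> ACC=2
Event 9 (EXEC): [IRQ1] PC=3: IRET -> resume MAIN at PC=1 (depth now 0)
Event 10 (EXEC): [MAIN] PC=1: NOP
Event 11 (EXEC): [MAIN] PC=2: INC 5 -> ACC=7
Event 12 (EXEC): [MAIN] PC=3: DEC 4 -> ACC=3
Event 13 (EXEC): [MAIN] PC=4: DEC 5 -> ACC=-2
Event 14 (EXEC): [MAIN] PC=5: HALT

Answer: -2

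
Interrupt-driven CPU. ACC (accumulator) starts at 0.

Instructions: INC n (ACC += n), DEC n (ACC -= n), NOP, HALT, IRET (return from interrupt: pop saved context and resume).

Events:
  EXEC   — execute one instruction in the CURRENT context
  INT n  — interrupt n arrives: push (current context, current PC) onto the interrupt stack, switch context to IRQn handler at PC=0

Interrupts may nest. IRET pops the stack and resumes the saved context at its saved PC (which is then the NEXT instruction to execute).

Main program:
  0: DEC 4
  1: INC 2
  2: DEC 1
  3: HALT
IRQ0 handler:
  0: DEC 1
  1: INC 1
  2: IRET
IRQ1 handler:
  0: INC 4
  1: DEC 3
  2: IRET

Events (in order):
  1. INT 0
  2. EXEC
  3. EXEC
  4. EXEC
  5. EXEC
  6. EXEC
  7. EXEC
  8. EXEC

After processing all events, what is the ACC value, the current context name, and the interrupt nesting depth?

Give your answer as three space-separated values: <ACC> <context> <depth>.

Answer: -3 MAIN 0

Derivation:
Event 1 (INT 0): INT 0 arrives: push (MAIN, PC=0), enter IRQ0 at PC=0 (depth now 1)
Event 2 (EXEC): [IRQ0] PC=0: DEC 1 -> ACC=-1
Event 3 (EXEC): [IRQ0] PC=1: INC 1 -> ACC=0
Event 4 (EXEC): [IRQ0] PC=2: IRET -> resume MAIN at PC=0 (depth now 0)
Event 5 (EXEC): [MAIN] PC=0: DEC 4 -> ACC=-4
Event 6 (EXEC): [MAIN] PC=1: INC 2 -> ACC=-2
Event 7 (EXEC): [MAIN] PC=2: DEC 1 -> ACC=-3
Event 8 (EXEC): [MAIN] PC=3: HALT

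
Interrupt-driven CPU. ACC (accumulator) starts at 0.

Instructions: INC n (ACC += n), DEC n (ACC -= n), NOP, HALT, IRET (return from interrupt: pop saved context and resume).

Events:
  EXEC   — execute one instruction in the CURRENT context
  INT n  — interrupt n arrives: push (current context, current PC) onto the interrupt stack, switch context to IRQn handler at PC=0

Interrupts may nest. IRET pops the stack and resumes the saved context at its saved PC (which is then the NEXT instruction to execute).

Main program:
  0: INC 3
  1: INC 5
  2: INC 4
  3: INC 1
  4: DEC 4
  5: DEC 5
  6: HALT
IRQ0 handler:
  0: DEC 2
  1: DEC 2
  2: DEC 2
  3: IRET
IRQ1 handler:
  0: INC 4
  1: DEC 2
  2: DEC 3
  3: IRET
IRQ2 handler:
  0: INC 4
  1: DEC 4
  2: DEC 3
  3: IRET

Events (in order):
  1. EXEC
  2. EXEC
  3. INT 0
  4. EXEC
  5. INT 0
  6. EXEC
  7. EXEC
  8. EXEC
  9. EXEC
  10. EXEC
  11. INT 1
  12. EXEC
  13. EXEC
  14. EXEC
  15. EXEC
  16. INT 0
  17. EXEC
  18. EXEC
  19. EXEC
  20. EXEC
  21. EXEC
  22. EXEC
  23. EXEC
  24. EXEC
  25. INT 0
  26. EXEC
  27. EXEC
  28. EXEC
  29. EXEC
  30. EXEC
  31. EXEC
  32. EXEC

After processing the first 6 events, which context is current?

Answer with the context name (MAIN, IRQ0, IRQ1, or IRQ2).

Answer: IRQ0

Derivation:
Event 1 (EXEC): [MAIN] PC=0: INC 3 -> ACC=3
Event 2 (EXEC): [MAIN] PC=1: INC 5 -> ACC=8
Event 3 (INT 0): INT 0 arrives: push (MAIN, PC=2), enter IRQ0 at PC=0 (depth now 1)
Event 4 (EXEC): [IRQ0] PC=0: DEC 2 -> ACC=6
Event 5 (INT 0): INT 0 arrives: push (IRQ0, PC=1), enter IRQ0 at PC=0 (depth now 2)
Event 6 (EXEC): [IRQ0] PC=0: DEC 2 -> ACC=4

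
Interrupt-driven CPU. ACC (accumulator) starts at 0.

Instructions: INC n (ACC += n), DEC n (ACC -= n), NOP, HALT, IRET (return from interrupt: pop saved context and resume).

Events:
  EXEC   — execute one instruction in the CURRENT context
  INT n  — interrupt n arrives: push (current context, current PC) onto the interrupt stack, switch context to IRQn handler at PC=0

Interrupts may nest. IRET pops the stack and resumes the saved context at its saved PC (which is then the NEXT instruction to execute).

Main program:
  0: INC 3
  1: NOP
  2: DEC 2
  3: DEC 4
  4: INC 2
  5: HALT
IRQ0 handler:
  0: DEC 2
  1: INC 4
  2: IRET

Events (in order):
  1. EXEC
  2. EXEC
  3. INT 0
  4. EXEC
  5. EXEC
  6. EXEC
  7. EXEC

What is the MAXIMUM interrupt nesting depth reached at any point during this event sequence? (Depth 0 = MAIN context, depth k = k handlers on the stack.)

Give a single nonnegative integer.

Event 1 (EXEC): [MAIN] PC=0: INC 3 -> ACC=3 [depth=0]
Event 2 (EXEC): [MAIN] PC=1: NOP [depth=0]
Event 3 (INT 0): INT 0 arrives: push (MAIN, PC=2), enter IRQ0 at PC=0 (depth now 1) [depth=1]
Event 4 (EXEC): [IRQ0] PC=0: DEC 2 -> ACC=1 [depth=1]
Event 5 (EXEC): [IRQ0] PC=1: INC 4 -> ACC=5 [depth=1]
Event 6 (EXEC): [IRQ0] PC=2: IRET -> resume MAIN at PC=2 (depth now 0) [depth=0]
Event 7 (EXEC): [MAIN] PC=2: DEC 2 -> ACC=3 [depth=0]
Max depth observed: 1

Answer: 1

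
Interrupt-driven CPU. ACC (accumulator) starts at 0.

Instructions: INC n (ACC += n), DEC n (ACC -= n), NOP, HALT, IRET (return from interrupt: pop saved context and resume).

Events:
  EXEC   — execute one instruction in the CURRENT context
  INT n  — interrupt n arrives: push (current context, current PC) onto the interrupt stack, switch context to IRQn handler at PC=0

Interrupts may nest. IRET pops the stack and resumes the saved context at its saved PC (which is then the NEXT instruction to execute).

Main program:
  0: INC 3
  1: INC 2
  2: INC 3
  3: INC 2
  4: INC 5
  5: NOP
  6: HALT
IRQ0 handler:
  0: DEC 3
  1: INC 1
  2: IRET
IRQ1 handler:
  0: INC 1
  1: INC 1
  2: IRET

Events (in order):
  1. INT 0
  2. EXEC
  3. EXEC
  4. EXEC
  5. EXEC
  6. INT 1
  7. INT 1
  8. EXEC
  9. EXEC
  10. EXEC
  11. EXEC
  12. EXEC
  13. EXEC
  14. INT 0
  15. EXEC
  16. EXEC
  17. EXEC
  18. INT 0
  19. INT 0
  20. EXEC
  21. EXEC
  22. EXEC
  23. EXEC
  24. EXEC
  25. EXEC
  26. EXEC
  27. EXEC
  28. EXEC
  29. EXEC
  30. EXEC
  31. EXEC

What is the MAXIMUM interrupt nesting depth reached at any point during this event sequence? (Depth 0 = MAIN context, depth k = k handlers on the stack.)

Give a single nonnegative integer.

Event 1 (INT 0): INT 0 arrives: push (MAIN, PC=0), enter IRQ0 at PC=0 (depth now 1) [depth=1]
Event 2 (EXEC): [IRQ0] PC=0: DEC 3 -> ACC=-3 [depth=1]
Event 3 (EXEC): [IRQ0] PC=1: INC 1 -> ACC=-2 [depth=1]
Event 4 (EXEC): [IRQ0] PC=2: IRET -> resume MAIN at PC=0 (depth now 0) [depth=0]
Event 5 (EXEC): [MAIN] PC=0: INC 3 -> ACC=1 [depth=0]
Event 6 (INT 1): INT 1 arrives: push (MAIN, PC=1), enter IRQ1 at PC=0 (depth now 1) [depth=1]
Event 7 (INT 1): INT 1 arrives: push (IRQ1, PC=0), enter IRQ1 at PC=0 (depth now 2) [depth=2]
Event 8 (EXEC): [IRQ1] PC=0: INC 1 -> ACC=2 [depth=2]
Event 9 (EXEC): [IRQ1] PC=1: INC 1 -> ACC=3 [depth=2]
Event 10 (EXEC): [IRQ1] PC=2: IRET -> resume IRQ1 at PC=0 (depth now 1) [depth=1]
Event 11 (EXEC): [IRQ1] PC=0: INC 1 -> ACC=4 [depth=1]
Event 12 (EXEC): [IRQ1] PC=1: INC 1 -> ACC=5 [depth=1]
Event 13 (EXEC): [IRQ1] PC=2: IRET -> resume MAIN at PC=1 (depth now 0) [depth=0]
Event 14 (INT 0): INT 0 arrives: push (MAIN, PC=1), enter IRQ0 at PC=0 (depth now 1) [depth=1]
Event 15 (EXEC): [IRQ0] PC=0: DEC 3 -> ACC=2 [depth=1]
Event 16 (EXEC): [IRQ0] PC=1: INC 1 -> ACC=3 [depth=1]
Event 17 (EXEC): [IRQ0] PC=2: IRET -> resume MAIN at PC=1 (depth now 0) [depth=0]
Event 18 (INT 0): INT 0 arrives: push (MAIN, PC=1), enter IRQ0 at PC=0 (depth now 1) [depth=1]
Event 19 (INT 0): INT 0 arrives: push (IRQ0, PC=0), enter IRQ0 at PC=0 (depth now 2) [depth=2]
Event 20 (EXEC): [IRQ0] PC=0: DEC 3 -> ACC=0 [depth=2]
Event 21 (EXEC): [IRQ0] PC=1: INC 1 -> ACC=1 [depth=2]
Event 22 (EXEC): [IRQ0] PC=2: IRET -> resume IRQ0 at PC=0 (depth now 1) [depth=1]
Event 23 (EXEC): [IRQ0] PC=0: DEC 3 -> ACC=-2 [depth=1]
Event 24 (EXEC): [IRQ0] PC=1: INC 1 -> ACC=-1 [depth=1]
Event 25 (EXEC): [IRQ0] PC=2: IRET -> resume MAIN at PC=1 (depth now 0) [depth=0]
Event 26 (EXEC): [MAIN] PC=1: INC 2 -> ACC=1 [depth=0]
Event 27 (EXEC): [MAIN] PC=2: INC 3 -> ACC=4 [depth=0]
Event 28 (EXEC): [MAIN] PC=3: INC 2 -> ACC=6 [depth=0]
Event 29 (EXEC): [MAIN] PC=4: INC 5 -> ACC=11 [depth=0]
Event 30 (EXEC): [MAIN] PC=5: NOP [depth=0]
Event 31 (EXEC): [MAIN] PC=6: HALT [depth=0]
Max depth observed: 2

Answer: 2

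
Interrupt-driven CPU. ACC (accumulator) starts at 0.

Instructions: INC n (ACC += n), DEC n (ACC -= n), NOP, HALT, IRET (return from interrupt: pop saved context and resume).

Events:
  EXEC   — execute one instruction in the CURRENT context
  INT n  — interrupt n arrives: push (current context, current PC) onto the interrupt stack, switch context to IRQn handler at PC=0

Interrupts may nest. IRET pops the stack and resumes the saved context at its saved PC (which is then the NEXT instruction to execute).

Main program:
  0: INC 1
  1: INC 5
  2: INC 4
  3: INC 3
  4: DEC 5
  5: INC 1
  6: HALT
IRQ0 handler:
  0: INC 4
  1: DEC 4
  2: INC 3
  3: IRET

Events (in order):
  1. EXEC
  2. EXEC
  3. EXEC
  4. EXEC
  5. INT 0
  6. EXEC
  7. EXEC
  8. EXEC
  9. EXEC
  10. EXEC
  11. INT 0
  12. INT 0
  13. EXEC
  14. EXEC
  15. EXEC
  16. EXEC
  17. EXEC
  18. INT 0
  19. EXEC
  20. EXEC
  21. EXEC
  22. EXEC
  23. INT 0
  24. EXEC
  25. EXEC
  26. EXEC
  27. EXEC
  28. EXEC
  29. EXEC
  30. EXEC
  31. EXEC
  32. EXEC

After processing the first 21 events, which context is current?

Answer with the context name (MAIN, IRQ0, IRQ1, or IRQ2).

Answer: IRQ0

Derivation:
Event 1 (EXEC): [MAIN] PC=0: INC 1 -> ACC=1
Event 2 (EXEC): [MAIN] PC=1: INC 5 -> ACC=6
Event 3 (EXEC): [MAIN] PC=2: INC 4 -> ACC=10
Event 4 (EXEC): [MAIN] PC=3: INC 3 -> ACC=13
Event 5 (INT 0): INT 0 arrives: push (MAIN, PC=4), enter IRQ0 at PC=0 (depth now 1)
Event 6 (EXEC): [IRQ0] PC=0: INC 4 -> ACC=17
Event 7 (EXEC): [IRQ0] PC=1: DEC 4 -> ACC=13
Event 8 (EXEC): [IRQ0] PC=2: INC 3 -> ACC=16
Event 9 (EXEC): [IRQ0] PC=3: IRET -> resume MAIN at PC=4 (depth now 0)
Event 10 (EXEC): [MAIN] PC=4: DEC 5 -> ACC=11
Event 11 (INT 0): INT 0 arrives: push (MAIN, PC=5), enter IRQ0 at PC=0 (depth now 1)
Event 12 (INT 0): INT 0 arrives: push (IRQ0, PC=0), enter IRQ0 at PC=0 (depth now 2)
Event 13 (EXEC): [IRQ0] PC=0: INC 4 -> ACC=15
Event 14 (EXEC): [IRQ0] PC=1: DEC 4 -> ACC=11
Event 15 (EXEC): [IRQ0] PC=2: INC 3 -> ACC=14
Event 16 (EXEC): [IRQ0] PC=3: IRET -> resume IRQ0 at PC=0 (depth now 1)
Event 17 (EXEC): [IRQ0] PC=0: INC 4 -> ACC=18
Event 18 (INT 0): INT 0 arrives: push (IRQ0, PC=1), enter IRQ0 at PC=0 (depth now 2)
Event 19 (EXEC): [IRQ0] PC=0: INC 4 -> ACC=22
Event 20 (EXEC): [IRQ0] PC=1: DEC 4 -> ACC=18
Event 21 (EXEC): [IRQ0] PC=2: INC 3 -> ACC=21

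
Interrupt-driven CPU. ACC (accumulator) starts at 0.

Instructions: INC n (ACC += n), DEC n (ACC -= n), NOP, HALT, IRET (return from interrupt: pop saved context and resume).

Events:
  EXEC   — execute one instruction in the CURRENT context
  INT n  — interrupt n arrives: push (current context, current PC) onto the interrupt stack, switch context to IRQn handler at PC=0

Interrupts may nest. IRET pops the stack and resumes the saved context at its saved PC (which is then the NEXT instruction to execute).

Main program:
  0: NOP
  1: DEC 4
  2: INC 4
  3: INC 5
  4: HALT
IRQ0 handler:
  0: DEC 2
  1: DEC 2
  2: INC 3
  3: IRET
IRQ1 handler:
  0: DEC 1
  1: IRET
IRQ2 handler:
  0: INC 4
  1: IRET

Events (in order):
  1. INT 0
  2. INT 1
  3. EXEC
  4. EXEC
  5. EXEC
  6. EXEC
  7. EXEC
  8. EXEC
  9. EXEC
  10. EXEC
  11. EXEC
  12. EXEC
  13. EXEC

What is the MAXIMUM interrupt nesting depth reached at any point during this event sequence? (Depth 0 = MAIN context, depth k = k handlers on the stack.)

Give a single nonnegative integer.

Event 1 (INT 0): INT 0 arrives: push (MAIN, PC=0), enter IRQ0 at PC=0 (depth now 1) [depth=1]
Event 2 (INT 1): INT 1 arrives: push (IRQ0, PC=0), enter IRQ1 at PC=0 (depth now 2) [depth=2]
Event 3 (EXEC): [IRQ1] PC=0: DEC 1 -> ACC=-1 [depth=2]
Event 4 (EXEC): [IRQ1] PC=1: IRET -> resume IRQ0 at PC=0 (depth now 1) [depth=1]
Event 5 (EXEC): [IRQ0] PC=0: DEC 2 -> ACC=-3 [depth=1]
Event 6 (EXEC): [IRQ0] PC=1: DEC 2 -> ACC=-5 [depth=1]
Event 7 (EXEC): [IRQ0] PC=2: INC 3 -> ACC=-2 [depth=1]
Event 8 (EXEC): [IRQ0] PC=3: IRET -> resume MAIN at PC=0 (depth now 0) [depth=0]
Event 9 (EXEC): [MAIN] PC=0: NOP [depth=0]
Event 10 (EXEC): [MAIN] PC=1: DEC 4 -> ACC=-6 [depth=0]
Event 11 (EXEC): [MAIN] PC=2: INC 4 -> ACC=-2 [depth=0]
Event 12 (EXEC): [MAIN] PC=3: INC 5 -> ACC=3 [depth=0]
Event 13 (EXEC): [MAIN] PC=4: HALT [depth=0]
Max depth observed: 2

Answer: 2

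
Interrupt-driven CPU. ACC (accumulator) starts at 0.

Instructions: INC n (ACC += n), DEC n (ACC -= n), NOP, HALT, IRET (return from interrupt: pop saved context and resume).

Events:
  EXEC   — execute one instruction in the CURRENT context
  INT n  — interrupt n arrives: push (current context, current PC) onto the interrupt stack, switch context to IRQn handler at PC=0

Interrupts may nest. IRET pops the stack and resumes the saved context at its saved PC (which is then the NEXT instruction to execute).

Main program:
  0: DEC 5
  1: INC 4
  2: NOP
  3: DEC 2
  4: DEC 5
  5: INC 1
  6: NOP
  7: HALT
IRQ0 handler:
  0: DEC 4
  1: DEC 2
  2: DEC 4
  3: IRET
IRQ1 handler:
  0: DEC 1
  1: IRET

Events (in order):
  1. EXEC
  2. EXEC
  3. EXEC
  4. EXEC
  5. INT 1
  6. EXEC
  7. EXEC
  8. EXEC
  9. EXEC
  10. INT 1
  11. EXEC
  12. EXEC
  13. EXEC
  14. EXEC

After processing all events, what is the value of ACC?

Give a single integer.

Event 1 (EXEC): [MAIN] PC=0: DEC 5 -> ACC=-5
Event 2 (EXEC): [MAIN] PC=1: INC 4 -> ACC=-1
Event 3 (EXEC): [MAIN] PC=2: NOP
Event 4 (EXEC): [MAIN] PC=3: DEC 2 -> ACC=-3
Event 5 (INT 1): INT 1 arrives: push (MAIN, PC=4), enter IRQ1 at PC=0 (depth now 1)
Event 6 (EXEC): [IRQ1] PC=0: DEC 1 -> ACC=-4
Event 7 (EXEC): [IRQ1] PC=1: IRET -> resume MAIN at PC=4 (depth now 0)
Event 8 (EXEC): [MAIN] PC=4: DEC 5 -> ACC=-9
Event 9 (EXEC): [MAIN] PC=5: INC 1 -> ACC=-8
Event 10 (INT 1): INT 1 arrives: push (MAIN, PC=6), enter IRQ1 at PC=0 (depth now 1)
Event 11 (EXEC): [IRQ1] PC=0: DEC 1 -> ACC=-9
Event 12 (EXEC): [IRQ1] PC=1: IRET -> resume MAIN at PC=6 (depth now 0)
Event 13 (EXEC): [MAIN] PC=6: NOP
Event 14 (EXEC): [MAIN] PC=7: HALT

Answer: -9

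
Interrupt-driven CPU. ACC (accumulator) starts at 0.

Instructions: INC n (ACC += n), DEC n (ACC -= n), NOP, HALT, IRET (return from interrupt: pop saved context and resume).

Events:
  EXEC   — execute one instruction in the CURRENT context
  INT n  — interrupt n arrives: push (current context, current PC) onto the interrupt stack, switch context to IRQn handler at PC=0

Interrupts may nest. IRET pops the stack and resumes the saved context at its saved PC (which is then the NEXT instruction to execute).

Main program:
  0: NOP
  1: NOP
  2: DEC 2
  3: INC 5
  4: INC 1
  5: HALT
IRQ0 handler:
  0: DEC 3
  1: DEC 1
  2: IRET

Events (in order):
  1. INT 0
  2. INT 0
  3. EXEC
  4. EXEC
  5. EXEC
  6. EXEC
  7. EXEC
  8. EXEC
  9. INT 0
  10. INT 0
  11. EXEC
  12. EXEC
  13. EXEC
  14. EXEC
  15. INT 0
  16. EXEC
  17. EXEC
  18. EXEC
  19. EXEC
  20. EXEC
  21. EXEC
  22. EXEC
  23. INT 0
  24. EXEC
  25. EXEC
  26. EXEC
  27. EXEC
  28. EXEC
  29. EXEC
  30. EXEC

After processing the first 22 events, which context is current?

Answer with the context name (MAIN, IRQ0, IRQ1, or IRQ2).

Event 1 (INT 0): INT 0 arrives: push (MAIN, PC=0), enter IRQ0 at PC=0 (depth now 1)
Event 2 (INT 0): INT 0 arrives: push (IRQ0, PC=0), enter IRQ0 at PC=0 (depth now 2)
Event 3 (EXEC): [IRQ0] PC=0: DEC 3 -> ACC=-3
Event 4 (EXEC): [IRQ0] PC=1: DEC 1 -> ACC=-4
Event 5 (EXEC): [IRQ0] PC=2: IRET -> resume IRQ0 at PC=0 (depth now 1)
Event 6 (EXEC): [IRQ0] PC=0: DEC 3 -> ACC=-7
Event 7 (EXEC): [IRQ0] PC=1: DEC 1 -> ACC=-8
Event 8 (EXEC): [IRQ0] PC=2: IRET -> resume MAIN at PC=0 (depth now 0)
Event 9 (INT 0): INT 0 arrives: push (MAIN, PC=0), enter IRQ0 at PC=0 (depth now 1)
Event 10 (INT 0): INT 0 arrives: push (IRQ0, PC=0), enter IRQ0 at PC=0 (depth now 2)
Event 11 (EXEC): [IRQ0] PC=0: DEC 3 -> ACC=-11
Event 12 (EXEC): [IRQ0] PC=1: DEC 1 -> ACC=-12
Event 13 (EXEC): [IRQ0] PC=2: IRET -> resume IRQ0 at PC=0 (depth now 1)
Event 14 (EXEC): [IRQ0] PC=0: DEC 3 -> ACC=-15
Event 15 (INT 0): INT 0 arrives: push (IRQ0, PC=1), enter IRQ0 at PC=0 (depth now 2)
Event 16 (EXEC): [IRQ0] PC=0: DEC 3 -> ACC=-18
Event 17 (EXEC): [IRQ0] PC=1: DEC 1 -> ACC=-19
Event 18 (EXEC): [IRQ0] PC=2: IRET -> resume IRQ0 at PC=1 (depth now 1)
Event 19 (EXEC): [IRQ0] PC=1: DEC 1 -> ACC=-20
Event 20 (EXEC): [IRQ0] PC=2: IRET -> resume MAIN at PC=0 (depth now 0)
Event 21 (EXEC): [MAIN] PC=0: NOP
Event 22 (EXEC): [MAIN] PC=1: NOP

Answer: MAIN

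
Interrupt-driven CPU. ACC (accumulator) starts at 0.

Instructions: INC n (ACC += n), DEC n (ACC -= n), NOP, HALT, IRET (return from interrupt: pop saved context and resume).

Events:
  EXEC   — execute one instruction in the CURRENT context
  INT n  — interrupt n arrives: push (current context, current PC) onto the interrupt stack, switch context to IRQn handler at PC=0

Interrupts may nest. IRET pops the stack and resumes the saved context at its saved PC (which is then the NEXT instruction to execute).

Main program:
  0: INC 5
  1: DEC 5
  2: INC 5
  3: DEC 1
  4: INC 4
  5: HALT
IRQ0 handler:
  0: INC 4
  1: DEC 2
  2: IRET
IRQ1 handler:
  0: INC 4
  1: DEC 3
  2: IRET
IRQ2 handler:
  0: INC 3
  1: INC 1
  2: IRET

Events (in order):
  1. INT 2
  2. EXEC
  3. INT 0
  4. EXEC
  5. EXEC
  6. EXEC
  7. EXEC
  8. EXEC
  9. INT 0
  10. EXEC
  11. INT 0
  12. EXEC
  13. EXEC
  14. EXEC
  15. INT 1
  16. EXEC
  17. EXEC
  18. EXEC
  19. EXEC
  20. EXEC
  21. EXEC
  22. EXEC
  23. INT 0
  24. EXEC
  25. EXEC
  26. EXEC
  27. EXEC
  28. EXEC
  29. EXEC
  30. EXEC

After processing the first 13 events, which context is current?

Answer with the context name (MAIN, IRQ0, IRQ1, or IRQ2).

Answer: IRQ0

Derivation:
Event 1 (INT 2): INT 2 arrives: push (MAIN, PC=0), enter IRQ2 at PC=0 (depth now 1)
Event 2 (EXEC): [IRQ2] PC=0: INC 3 -> ACC=3
Event 3 (INT 0): INT 0 arrives: push (IRQ2, PC=1), enter IRQ0 at PC=0 (depth now 2)
Event 4 (EXEC): [IRQ0] PC=0: INC 4 -> ACC=7
Event 5 (EXEC): [IRQ0] PC=1: DEC 2 -> ACC=5
Event 6 (EXEC): [IRQ0] PC=2: IRET -> resume IRQ2 at PC=1 (depth now 1)
Event 7 (EXEC): [IRQ2] PC=1: INC 1 -> ACC=6
Event 8 (EXEC): [IRQ2] PC=2: IRET -> resume MAIN at PC=0 (depth now 0)
Event 9 (INT 0): INT 0 arrives: push (MAIN, PC=0), enter IRQ0 at PC=0 (depth now 1)
Event 10 (EXEC): [IRQ0] PC=0: INC 4 -> ACC=10
Event 11 (INT 0): INT 0 arrives: push (IRQ0, PC=1), enter IRQ0 at PC=0 (depth now 2)
Event 12 (EXEC): [IRQ0] PC=0: INC 4 -> ACC=14
Event 13 (EXEC): [IRQ0] PC=1: DEC 2 -> ACC=12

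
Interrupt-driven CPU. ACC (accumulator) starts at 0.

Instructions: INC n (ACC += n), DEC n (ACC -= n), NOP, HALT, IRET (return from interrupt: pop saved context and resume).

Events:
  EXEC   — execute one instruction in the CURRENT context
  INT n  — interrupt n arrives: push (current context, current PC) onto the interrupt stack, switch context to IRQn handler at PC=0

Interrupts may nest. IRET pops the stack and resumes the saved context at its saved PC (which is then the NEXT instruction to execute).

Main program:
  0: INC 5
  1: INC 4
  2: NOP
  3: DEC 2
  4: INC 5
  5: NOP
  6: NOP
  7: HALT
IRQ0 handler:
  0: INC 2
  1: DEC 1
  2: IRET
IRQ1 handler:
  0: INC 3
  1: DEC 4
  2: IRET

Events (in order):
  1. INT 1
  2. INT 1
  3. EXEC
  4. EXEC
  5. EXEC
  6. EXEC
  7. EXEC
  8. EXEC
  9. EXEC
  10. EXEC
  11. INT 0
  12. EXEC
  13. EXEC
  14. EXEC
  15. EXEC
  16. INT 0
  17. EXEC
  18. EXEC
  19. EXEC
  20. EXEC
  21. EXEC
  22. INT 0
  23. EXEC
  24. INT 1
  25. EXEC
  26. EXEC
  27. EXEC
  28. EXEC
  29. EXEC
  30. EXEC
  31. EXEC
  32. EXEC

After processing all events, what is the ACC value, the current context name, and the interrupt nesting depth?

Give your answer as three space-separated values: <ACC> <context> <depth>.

Answer: 12 MAIN 0

Derivation:
Event 1 (INT 1): INT 1 arrives: push (MAIN, PC=0), enter IRQ1 at PC=0 (depth now 1)
Event 2 (INT 1): INT 1 arrives: push (IRQ1, PC=0), enter IRQ1 at PC=0 (depth now 2)
Event 3 (EXEC): [IRQ1] PC=0: INC 3 -> ACC=3
Event 4 (EXEC): [IRQ1] PC=1: DEC 4 -> ACC=-1
Event 5 (EXEC): [IRQ1] PC=2: IRET -> resume IRQ1 at PC=0 (depth now 1)
Event 6 (EXEC): [IRQ1] PC=0: INC 3 -> ACC=2
Event 7 (EXEC): [IRQ1] PC=1: DEC 4 -> ACC=-2
Event 8 (EXEC): [IRQ1] PC=2: IRET -> resume MAIN at PC=0 (depth now 0)
Event 9 (EXEC): [MAIN] PC=0: INC 5 -> ACC=3
Event 10 (EXEC): [MAIN] PC=1: INC 4 -> ACC=7
Event 11 (INT 0): INT 0 arrives: push (MAIN, PC=2), enter IRQ0 at PC=0 (depth now 1)
Event 12 (EXEC): [IRQ0] PC=0: INC 2 -> ACC=9
Event 13 (EXEC): [IRQ0] PC=1: DEC 1 -> ACC=8
Event 14 (EXEC): [IRQ0] PC=2: IRET -> resume MAIN at PC=2 (depth now 0)
Event 15 (EXEC): [MAIN] PC=2: NOP
Event 16 (INT 0): INT 0 arrives: push (MAIN, PC=3), enter IRQ0 at PC=0 (depth now 1)
Event 17 (EXEC): [IRQ0] PC=0: INC 2 -> ACC=10
Event 18 (EXEC): [IRQ0] PC=1: DEC 1 -> ACC=9
Event 19 (EXEC): [IRQ0] PC=2: IRET -> resume MAIN at PC=3 (depth now 0)
Event 20 (EXEC): [MAIN] PC=3: DEC 2 -> ACC=7
Event 21 (EXEC): [MAIN] PC=4: INC 5 -> ACC=12
Event 22 (INT 0): INT 0 arrives: push (MAIN, PC=5), enter IRQ0 at PC=0 (depth now 1)
Event 23 (EXEC): [IRQ0] PC=0: INC 2 -> ACC=14
Event 24 (INT 1): INT 1 arrives: push (IRQ0, PC=1), enter IRQ1 at PC=0 (depth now 2)
Event 25 (EXEC): [IRQ1] PC=0: INC 3 -> ACC=17
Event 26 (EXEC): [IRQ1] PC=1: DEC 4 -> ACC=13
Event 27 (EXEC): [IRQ1] PC=2: IRET -> resume IRQ0 at PC=1 (depth now 1)
Event 28 (EXEC): [IRQ0] PC=1: DEC 1 -> ACC=12
Event 29 (EXEC): [IRQ0] PC=2: IRET -> resume MAIN at PC=5 (depth now 0)
Event 30 (EXEC): [MAIN] PC=5: NOP
Event 31 (EXEC): [MAIN] PC=6: NOP
Event 32 (EXEC): [MAIN] PC=7: HALT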